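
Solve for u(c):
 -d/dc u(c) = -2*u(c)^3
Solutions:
 u(c) = -sqrt(2)*sqrt(-1/(C1 + 2*c))/2
 u(c) = sqrt(2)*sqrt(-1/(C1 + 2*c))/2


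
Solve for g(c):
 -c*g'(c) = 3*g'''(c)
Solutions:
 g(c) = C1 + Integral(C2*airyai(-3^(2/3)*c/3) + C3*airybi(-3^(2/3)*c/3), c)


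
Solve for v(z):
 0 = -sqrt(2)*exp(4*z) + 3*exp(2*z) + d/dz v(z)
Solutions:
 v(z) = C1 + sqrt(2)*exp(4*z)/4 - 3*exp(2*z)/2


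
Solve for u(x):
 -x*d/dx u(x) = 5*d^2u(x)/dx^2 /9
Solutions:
 u(x) = C1 + C2*erf(3*sqrt(10)*x/10)


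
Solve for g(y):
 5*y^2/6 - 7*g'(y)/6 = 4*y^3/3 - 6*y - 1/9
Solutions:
 g(y) = C1 - 2*y^4/7 + 5*y^3/21 + 18*y^2/7 + 2*y/21


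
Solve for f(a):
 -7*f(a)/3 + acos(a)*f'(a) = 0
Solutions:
 f(a) = C1*exp(7*Integral(1/acos(a), a)/3)


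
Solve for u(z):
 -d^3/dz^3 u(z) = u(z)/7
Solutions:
 u(z) = C3*exp(-7^(2/3)*z/7) + (C1*sin(sqrt(3)*7^(2/3)*z/14) + C2*cos(sqrt(3)*7^(2/3)*z/14))*exp(7^(2/3)*z/14)


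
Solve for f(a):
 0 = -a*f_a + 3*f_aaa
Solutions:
 f(a) = C1 + Integral(C2*airyai(3^(2/3)*a/3) + C3*airybi(3^(2/3)*a/3), a)


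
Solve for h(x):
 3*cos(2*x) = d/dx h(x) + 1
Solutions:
 h(x) = C1 - x + 3*sin(2*x)/2


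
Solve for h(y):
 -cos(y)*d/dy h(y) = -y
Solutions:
 h(y) = C1 + Integral(y/cos(y), y)


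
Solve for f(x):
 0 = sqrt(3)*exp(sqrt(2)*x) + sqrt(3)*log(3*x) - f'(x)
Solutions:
 f(x) = C1 + sqrt(3)*x*log(x) + sqrt(3)*x*(-1 + log(3)) + sqrt(6)*exp(sqrt(2)*x)/2


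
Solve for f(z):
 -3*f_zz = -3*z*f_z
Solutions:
 f(z) = C1 + C2*erfi(sqrt(2)*z/2)


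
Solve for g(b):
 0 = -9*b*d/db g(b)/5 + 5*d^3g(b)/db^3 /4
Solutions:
 g(b) = C1 + Integral(C2*airyai(5^(1/3)*6^(2/3)*b/5) + C3*airybi(5^(1/3)*6^(2/3)*b/5), b)


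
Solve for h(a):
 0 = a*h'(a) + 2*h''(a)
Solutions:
 h(a) = C1 + C2*erf(a/2)


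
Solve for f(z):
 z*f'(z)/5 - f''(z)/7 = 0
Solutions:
 f(z) = C1 + C2*erfi(sqrt(70)*z/10)


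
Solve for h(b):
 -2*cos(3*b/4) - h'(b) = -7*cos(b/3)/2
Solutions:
 h(b) = C1 + 21*sin(b/3)/2 - 8*sin(3*b/4)/3


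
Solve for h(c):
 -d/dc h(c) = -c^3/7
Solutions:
 h(c) = C1 + c^4/28


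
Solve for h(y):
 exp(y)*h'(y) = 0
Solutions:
 h(y) = C1


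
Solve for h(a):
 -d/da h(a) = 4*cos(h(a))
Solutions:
 h(a) = pi - asin((C1 + exp(8*a))/(C1 - exp(8*a)))
 h(a) = asin((C1 + exp(8*a))/(C1 - exp(8*a)))


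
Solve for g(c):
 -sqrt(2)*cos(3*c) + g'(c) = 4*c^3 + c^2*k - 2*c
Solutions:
 g(c) = C1 + c^4 + c^3*k/3 - c^2 + sqrt(2)*sin(3*c)/3


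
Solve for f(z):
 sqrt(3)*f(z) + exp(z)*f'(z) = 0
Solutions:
 f(z) = C1*exp(sqrt(3)*exp(-z))


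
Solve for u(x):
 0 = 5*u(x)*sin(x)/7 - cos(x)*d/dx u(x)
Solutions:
 u(x) = C1/cos(x)^(5/7)


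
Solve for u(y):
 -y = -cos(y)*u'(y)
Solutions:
 u(y) = C1 + Integral(y/cos(y), y)


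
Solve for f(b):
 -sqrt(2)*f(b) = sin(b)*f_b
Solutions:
 f(b) = C1*(cos(b) + 1)^(sqrt(2)/2)/(cos(b) - 1)^(sqrt(2)/2)


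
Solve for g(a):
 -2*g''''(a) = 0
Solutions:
 g(a) = C1 + C2*a + C3*a^2 + C4*a^3


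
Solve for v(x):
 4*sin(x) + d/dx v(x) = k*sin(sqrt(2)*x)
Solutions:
 v(x) = C1 - sqrt(2)*k*cos(sqrt(2)*x)/2 + 4*cos(x)


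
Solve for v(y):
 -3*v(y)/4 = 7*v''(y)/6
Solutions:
 v(y) = C1*sin(3*sqrt(14)*y/14) + C2*cos(3*sqrt(14)*y/14)


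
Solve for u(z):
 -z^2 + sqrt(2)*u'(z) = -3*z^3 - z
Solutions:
 u(z) = C1 - 3*sqrt(2)*z^4/8 + sqrt(2)*z^3/6 - sqrt(2)*z^2/4


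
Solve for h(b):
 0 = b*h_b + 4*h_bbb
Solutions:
 h(b) = C1 + Integral(C2*airyai(-2^(1/3)*b/2) + C3*airybi(-2^(1/3)*b/2), b)


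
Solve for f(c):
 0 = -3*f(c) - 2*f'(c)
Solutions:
 f(c) = C1*exp(-3*c/2)


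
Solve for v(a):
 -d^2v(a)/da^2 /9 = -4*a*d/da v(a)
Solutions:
 v(a) = C1 + C2*erfi(3*sqrt(2)*a)


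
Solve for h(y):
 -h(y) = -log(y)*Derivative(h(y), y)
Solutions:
 h(y) = C1*exp(li(y))


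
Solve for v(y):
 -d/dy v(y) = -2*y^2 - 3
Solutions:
 v(y) = C1 + 2*y^3/3 + 3*y


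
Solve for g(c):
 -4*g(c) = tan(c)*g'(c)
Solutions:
 g(c) = C1/sin(c)^4


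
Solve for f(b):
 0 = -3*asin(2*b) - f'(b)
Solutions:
 f(b) = C1 - 3*b*asin(2*b) - 3*sqrt(1 - 4*b^2)/2


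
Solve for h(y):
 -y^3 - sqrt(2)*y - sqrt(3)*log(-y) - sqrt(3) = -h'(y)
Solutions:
 h(y) = C1 + y^4/4 + sqrt(2)*y^2/2 + sqrt(3)*y*log(-y)


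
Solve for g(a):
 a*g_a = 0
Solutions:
 g(a) = C1


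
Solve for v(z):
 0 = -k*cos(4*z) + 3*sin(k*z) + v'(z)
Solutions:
 v(z) = C1 + k*sin(4*z)/4 + 3*cos(k*z)/k


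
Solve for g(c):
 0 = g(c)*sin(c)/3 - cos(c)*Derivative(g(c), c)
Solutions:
 g(c) = C1/cos(c)^(1/3)


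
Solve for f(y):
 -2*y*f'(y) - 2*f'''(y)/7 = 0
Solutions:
 f(y) = C1 + Integral(C2*airyai(-7^(1/3)*y) + C3*airybi(-7^(1/3)*y), y)


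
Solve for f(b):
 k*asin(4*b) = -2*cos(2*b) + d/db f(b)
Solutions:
 f(b) = C1 + k*(b*asin(4*b) + sqrt(1 - 16*b^2)/4) + sin(2*b)


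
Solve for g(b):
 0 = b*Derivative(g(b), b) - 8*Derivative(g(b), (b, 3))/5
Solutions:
 g(b) = C1 + Integral(C2*airyai(5^(1/3)*b/2) + C3*airybi(5^(1/3)*b/2), b)


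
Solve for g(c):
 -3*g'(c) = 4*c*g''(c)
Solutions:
 g(c) = C1 + C2*c^(1/4)


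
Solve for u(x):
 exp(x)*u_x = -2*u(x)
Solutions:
 u(x) = C1*exp(2*exp(-x))


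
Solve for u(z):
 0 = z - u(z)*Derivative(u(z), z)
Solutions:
 u(z) = -sqrt(C1 + z^2)
 u(z) = sqrt(C1 + z^2)


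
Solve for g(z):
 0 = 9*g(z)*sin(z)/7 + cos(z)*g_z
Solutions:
 g(z) = C1*cos(z)^(9/7)


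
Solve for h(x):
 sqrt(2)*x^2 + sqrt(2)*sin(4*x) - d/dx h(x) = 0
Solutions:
 h(x) = C1 + sqrt(2)*x^3/3 - sqrt(2)*cos(4*x)/4


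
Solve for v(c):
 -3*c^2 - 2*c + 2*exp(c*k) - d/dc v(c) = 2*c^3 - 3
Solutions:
 v(c) = C1 - c^4/2 - c^3 - c^2 + 3*c + 2*exp(c*k)/k


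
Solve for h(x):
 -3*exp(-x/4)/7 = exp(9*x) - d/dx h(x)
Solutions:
 h(x) = C1 + exp(9*x)/9 - 12*exp(-x/4)/7


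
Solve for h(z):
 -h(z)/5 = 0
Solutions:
 h(z) = 0


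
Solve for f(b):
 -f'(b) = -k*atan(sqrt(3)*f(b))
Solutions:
 Integral(1/atan(sqrt(3)*_y), (_y, f(b))) = C1 + b*k


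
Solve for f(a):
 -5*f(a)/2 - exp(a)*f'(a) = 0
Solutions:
 f(a) = C1*exp(5*exp(-a)/2)


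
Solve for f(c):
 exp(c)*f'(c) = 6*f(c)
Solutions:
 f(c) = C1*exp(-6*exp(-c))


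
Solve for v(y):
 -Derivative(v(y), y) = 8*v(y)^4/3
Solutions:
 v(y) = (-1 - sqrt(3)*I)*(1/(C1 + 8*y))^(1/3)/2
 v(y) = (-1 + sqrt(3)*I)*(1/(C1 + 8*y))^(1/3)/2
 v(y) = (1/(C1 + 8*y))^(1/3)


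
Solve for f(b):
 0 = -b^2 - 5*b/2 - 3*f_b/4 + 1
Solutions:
 f(b) = C1 - 4*b^3/9 - 5*b^2/3 + 4*b/3


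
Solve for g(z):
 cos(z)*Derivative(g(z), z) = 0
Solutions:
 g(z) = C1


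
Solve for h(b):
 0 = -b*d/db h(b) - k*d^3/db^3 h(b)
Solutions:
 h(b) = C1 + Integral(C2*airyai(b*(-1/k)^(1/3)) + C3*airybi(b*(-1/k)^(1/3)), b)


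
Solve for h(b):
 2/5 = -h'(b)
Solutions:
 h(b) = C1 - 2*b/5


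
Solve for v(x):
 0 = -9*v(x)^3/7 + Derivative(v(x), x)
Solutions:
 v(x) = -sqrt(14)*sqrt(-1/(C1 + 9*x))/2
 v(x) = sqrt(14)*sqrt(-1/(C1 + 9*x))/2


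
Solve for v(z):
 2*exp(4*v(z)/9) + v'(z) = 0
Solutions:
 v(z) = 9*log(-(1/(C1 + 8*z))^(1/4)) + 9*log(3)/2
 v(z) = 9*log(1/(C1 + 8*z))/4 + 9*log(3)/2
 v(z) = 9*log(-I*(1/(C1 + 8*z))^(1/4)) + 9*log(3)/2
 v(z) = 9*log(I*(1/(C1 + 8*z))^(1/4)) + 9*log(3)/2


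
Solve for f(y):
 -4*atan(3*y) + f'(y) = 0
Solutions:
 f(y) = C1 + 4*y*atan(3*y) - 2*log(9*y^2 + 1)/3


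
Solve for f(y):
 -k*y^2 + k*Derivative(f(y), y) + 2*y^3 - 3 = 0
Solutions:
 f(y) = C1 + y^3/3 - y^4/(2*k) + 3*y/k


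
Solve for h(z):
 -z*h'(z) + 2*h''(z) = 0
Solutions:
 h(z) = C1 + C2*erfi(z/2)


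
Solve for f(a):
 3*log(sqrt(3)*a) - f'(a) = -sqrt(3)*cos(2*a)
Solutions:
 f(a) = C1 + 3*a*log(a) - 3*a + 3*a*log(3)/2 + sqrt(3)*sin(2*a)/2


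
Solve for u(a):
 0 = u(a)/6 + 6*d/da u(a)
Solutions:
 u(a) = C1*exp(-a/36)


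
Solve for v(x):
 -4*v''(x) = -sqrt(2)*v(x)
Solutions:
 v(x) = C1*exp(-2^(1/4)*x/2) + C2*exp(2^(1/4)*x/2)


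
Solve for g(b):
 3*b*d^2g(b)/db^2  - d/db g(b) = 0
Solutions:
 g(b) = C1 + C2*b^(4/3)


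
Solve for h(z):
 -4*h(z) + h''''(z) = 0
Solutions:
 h(z) = C1*exp(-sqrt(2)*z) + C2*exp(sqrt(2)*z) + C3*sin(sqrt(2)*z) + C4*cos(sqrt(2)*z)


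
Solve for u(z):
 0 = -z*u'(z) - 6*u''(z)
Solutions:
 u(z) = C1 + C2*erf(sqrt(3)*z/6)


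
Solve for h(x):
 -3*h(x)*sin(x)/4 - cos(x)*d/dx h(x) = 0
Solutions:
 h(x) = C1*cos(x)^(3/4)


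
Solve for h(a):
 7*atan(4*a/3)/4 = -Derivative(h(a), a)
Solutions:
 h(a) = C1 - 7*a*atan(4*a/3)/4 + 21*log(16*a^2 + 9)/32


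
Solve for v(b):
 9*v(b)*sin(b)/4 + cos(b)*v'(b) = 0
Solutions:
 v(b) = C1*cos(b)^(9/4)


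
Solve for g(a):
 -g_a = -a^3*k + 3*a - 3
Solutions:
 g(a) = C1 + a^4*k/4 - 3*a^2/2 + 3*a


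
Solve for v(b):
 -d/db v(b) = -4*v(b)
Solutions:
 v(b) = C1*exp(4*b)


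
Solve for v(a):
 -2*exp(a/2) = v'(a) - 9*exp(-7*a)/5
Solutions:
 v(a) = C1 - 4*exp(a/2) - 9*exp(-7*a)/35


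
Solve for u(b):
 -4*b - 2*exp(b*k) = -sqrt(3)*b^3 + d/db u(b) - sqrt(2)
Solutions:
 u(b) = C1 + sqrt(3)*b^4/4 - 2*b^2 + sqrt(2)*b - 2*exp(b*k)/k


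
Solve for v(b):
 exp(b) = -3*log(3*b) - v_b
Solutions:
 v(b) = C1 - 3*b*log(b) + 3*b*(1 - log(3)) - exp(b)


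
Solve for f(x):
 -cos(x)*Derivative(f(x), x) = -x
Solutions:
 f(x) = C1 + Integral(x/cos(x), x)


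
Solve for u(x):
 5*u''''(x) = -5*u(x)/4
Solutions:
 u(x) = (C1*sin(x/2) + C2*cos(x/2))*exp(-x/2) + (C3*sin(x/2) + C4*cos(x/2))*exp(x/2)


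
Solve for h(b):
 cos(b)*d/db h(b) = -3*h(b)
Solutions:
 h(b) = C1*(sin(b) - 1)^(3/2)/(sin(b) + 1)^(3/2)


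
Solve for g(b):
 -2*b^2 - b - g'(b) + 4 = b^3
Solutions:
 g(b) = C1 - b^4/4 - 2*b^3/3 - b^2/2 + 4*b


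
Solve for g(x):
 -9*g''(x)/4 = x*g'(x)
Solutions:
 g(x) = C1 + C2*erf(sqrt(2)*x/3)


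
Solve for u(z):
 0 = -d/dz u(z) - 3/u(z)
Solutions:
 u(z) = -sqrt(C1 - 6*z)
 u(z) = sqrt(C1 - 6*z)


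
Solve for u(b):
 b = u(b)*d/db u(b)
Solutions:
 u(b) = -sqrt(C1 + b^2)
 u(b) = sqrt(C1 + b^2)


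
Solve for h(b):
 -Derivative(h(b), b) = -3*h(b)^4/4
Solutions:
 h(b) = 2^(2/3)*(-1/(C1 + 9*b))^(1/3)
 h(b) = (-1/(C1 + 3*b))^(1/3)*(-6^(2/3) - 3*2^(2/3)*3^(1/6)*I)/6
 h(b) = (-1/(C1 + 3*b))^(1/3)*(-6^(2/3) + 3*2^(2/3)*3^(1/6)*I)/6


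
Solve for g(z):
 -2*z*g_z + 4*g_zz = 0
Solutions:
 g(z) = C1 + C2*erfi(z/2)


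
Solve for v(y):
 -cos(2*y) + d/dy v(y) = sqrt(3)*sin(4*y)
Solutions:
 v(y) = C1 + sin(2*y)/2 - sqrt(3)*cos(4*y)/4


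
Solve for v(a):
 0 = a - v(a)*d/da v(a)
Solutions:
 v(a) = -sqrt(C1 + a^2)
 v(a) = sqrt(C1 + a^2)


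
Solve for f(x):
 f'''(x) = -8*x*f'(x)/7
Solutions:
 f(x) = C1 + Integral(C2*airyai(-2*7^(2/3)*x/7) + C3*airybi(-2*7^(2/3)*x/7), x)


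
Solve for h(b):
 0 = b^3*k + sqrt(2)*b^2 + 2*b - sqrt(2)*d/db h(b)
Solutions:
 h(b) = C1 + sqrt(2)*b^4*k/8 + b^3/3 + sqrt(2)*b^2/2


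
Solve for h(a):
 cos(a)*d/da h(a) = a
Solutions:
 h(a) = C1 + Integral(a/cos(a), a)


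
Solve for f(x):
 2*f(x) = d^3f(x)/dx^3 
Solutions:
 f(x) = C3*exp(2^(1/3)*x) + (C1*sin(2^(1/3)*sqrt(3)*x/2) + C2*cos(2^(1/3)*sqrt(3)*x/2))*exp(-2^(1/3)*x/2)


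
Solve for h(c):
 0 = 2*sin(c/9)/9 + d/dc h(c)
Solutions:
 h(c) = C1 + 2*cos(c/9)


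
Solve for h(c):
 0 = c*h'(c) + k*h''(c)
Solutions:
 h(c) = C1 + C2*sqrt(k)*erf(sqrt(2)*c*sqrt(1/k)/2)


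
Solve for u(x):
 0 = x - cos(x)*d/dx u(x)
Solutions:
 u(x) = C1 + Integral(x/cos(x), x)


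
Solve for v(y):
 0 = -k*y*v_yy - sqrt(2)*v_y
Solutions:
 v(y) = C1 + y^(((re(k) - sqrt(2))*re(k) + im(k)^2)/(re(k)^2 + im(k)^2))*(C2*sin(sqrt(2)*log(y)*Abs(im(k))/(re(k)^2 + im(k)^2)) + C3*cos(sqrt(2)*log(y)*im(k)/(re(k)^2 + im(k)^2)))


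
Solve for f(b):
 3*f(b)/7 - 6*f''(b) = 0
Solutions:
 f(b) = C1*exp(-sqrt(14)*b/14) + C2*exp(sqrt(14)*b/14)


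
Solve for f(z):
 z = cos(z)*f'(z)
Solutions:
 f(z) = C1 + Integral(z/cos(z), z)


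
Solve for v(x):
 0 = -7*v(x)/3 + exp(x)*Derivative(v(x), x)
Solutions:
 v(x) = C1*exp(-7*exp(-x)/3)


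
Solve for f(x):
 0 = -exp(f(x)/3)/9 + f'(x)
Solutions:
 f(x) = 3*log(-1/(C1 + x)) + 9*log(3)


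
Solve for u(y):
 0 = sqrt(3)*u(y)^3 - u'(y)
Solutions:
 u(y) = -sqrt(2)*sqrt(-1/(C1 + sqrt(3)*y))/2
 u(y) = sqrt(2)*sqrt(-1/(C1 + sqrt(3)*y))/2


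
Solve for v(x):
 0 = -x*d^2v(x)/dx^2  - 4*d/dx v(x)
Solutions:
 v(x) = C1 + C2/x^3


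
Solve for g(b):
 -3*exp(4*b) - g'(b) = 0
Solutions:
 g(b) = C1 - 3*exp(4*b)/4


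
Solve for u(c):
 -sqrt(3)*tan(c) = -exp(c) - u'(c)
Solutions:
 u(c) = C1 - exp(c) - sqrt(3)*log(cos(c))


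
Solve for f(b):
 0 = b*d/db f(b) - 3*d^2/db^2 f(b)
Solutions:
 f(b) = C1 + C2*erfi(sqrt(6)*b/6)


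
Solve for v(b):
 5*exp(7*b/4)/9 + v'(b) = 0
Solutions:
 v(b) = C1 - 20*exp(7*b/4)/63


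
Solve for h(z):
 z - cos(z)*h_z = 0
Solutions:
 h(z) = C1 + Integral(z/cos(z), z)


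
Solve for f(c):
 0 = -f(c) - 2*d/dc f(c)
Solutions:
 f(c) = C1*exp(-c/2)


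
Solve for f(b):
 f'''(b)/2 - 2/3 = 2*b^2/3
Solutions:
 f(b) = C1 + C2*b + C3*b^2 + b^5/45 + 2*b^3/9


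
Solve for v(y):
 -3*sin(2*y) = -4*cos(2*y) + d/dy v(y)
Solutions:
 v(y) = C1 + 2*sin(2*y) + 3*cos(2*y)/2


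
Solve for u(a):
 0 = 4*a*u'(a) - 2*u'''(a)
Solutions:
 u(a) = C1 + Integral(C2*airyai(2^(1/3)*a) + C3*airybi(2^(1/3)*a), a)


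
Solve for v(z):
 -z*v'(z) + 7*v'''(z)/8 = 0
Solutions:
 v(z) = C1 + Integral(C2*airyai(2*7^(2/3)*z/7) + C3*airybi(2*7^(2/3)*z/7), z)


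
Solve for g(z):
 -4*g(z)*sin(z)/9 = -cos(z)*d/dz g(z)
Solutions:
 g(z) = C1/cos(z)^(4/9)


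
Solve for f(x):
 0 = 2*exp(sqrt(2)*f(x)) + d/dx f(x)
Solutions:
 f(x) = sqrt(2)*(2*log(1/(C1 + 2*x)) - log(2))/4


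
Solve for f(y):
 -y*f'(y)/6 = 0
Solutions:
 f(y) = C1


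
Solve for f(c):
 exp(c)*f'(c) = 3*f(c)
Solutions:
 f(c) = C1*exp(-3*exp(-c))


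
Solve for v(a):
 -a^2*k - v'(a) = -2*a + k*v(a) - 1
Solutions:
 v(a) = C1*exp(-a*k) - a^2 + 4*a/k + 1/k - 4/k^2


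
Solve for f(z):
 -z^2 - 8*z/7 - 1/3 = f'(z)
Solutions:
 f(z) = C1 - z^3/3 - 4*z^2/7 - z/3


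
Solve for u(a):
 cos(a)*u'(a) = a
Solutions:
 u(a) = C1 + Integral(a/cos(a), a)


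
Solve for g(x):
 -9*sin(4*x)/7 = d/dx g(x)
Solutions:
 g(x) = C1 + 9*cos(4*x)/28


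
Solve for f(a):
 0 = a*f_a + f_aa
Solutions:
 f(a) = C1 + C2*erf(sqrt(2)*a/2)


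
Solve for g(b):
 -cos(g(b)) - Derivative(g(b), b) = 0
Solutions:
 g(b) = pi - asin((C1 + exp(2*b))/(C1 - exp(2*b)))
 g(b) = asin((C1 + exp(2*b))/(C1 - exp(2*b)))


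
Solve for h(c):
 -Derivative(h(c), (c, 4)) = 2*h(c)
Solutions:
 h(c) = (C1*sin(2^(3/4)*c/2) + C2*cos(2^(3/4)*c/2))*exp(-2^(3/4)*c/2) + (C3*sin(2^(3/4)*c/2) + C4*cos(2^(3/4)*c/2))*exp(2^(3/4)*c/2)


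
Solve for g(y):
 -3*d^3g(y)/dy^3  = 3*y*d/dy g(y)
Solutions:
 g(y) = C1 + Integral(C2*airyai(-y) + C3*airybi(-y), y)


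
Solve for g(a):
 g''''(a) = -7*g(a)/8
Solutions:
 g(a) = (C1*sin(2^(3/4)*7^(1/4)*a/4) + C2*cos(2^(3/4)*7^(1/4)*a/4))*exp(-2^(3/4)*7^(1/4)*a/4) + (C3*sin(2^(3/4)*7^(1/4)*a/4) + C4*cos(2^(3/4)*7^(1/4)*a/4))*exp(2^(3/4)*7^(1/4)*a/4)


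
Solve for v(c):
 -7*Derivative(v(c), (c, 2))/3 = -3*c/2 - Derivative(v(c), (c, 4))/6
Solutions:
 v(c) = C1 + C2*c + C3*exp(-sqrt(14)*c) + C4*exp(sqrt(14)*c) + 3*c^3/28


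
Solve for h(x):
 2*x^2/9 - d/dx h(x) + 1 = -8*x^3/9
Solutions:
 h(x) = C1 + 2*x^4/9 + 2*x^3/27 + x


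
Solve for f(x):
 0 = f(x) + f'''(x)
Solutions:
 f(x) = C3*exp(-x) + (C1*sin(sqrt(3)*x/2) + C2*cos(sqrt(3)*x/2))*exp(x/2)


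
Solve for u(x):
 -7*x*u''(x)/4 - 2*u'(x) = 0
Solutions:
 u(x) = C1 + C2/x^(1/7)


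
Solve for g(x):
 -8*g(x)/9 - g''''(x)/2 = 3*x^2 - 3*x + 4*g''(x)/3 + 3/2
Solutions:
 g(x) = -27*x^2/8 + 27*x/8 + (C1 + C2*x)*sin(2*sqrt(3)*x/3) + (C3 + C4*x)*cos(2*sqrt(3)*x/3) + 135/16


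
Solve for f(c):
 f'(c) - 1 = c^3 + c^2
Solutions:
 f(c) = C1 + c^4/4 + c^3/3 + c


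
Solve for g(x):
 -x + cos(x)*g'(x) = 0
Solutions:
 g(x) = C1 + Integral(x/cos(x), x)


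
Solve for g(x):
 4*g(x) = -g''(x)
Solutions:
 g(x) = C1*sin(2*x) + C2*cos(2*x)


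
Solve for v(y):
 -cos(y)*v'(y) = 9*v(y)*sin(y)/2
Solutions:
 v(y) = C1*cos(y)^(9/2)


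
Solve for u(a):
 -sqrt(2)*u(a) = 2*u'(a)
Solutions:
 u(a) = C1*exp(-sqrt(2)*a/2)


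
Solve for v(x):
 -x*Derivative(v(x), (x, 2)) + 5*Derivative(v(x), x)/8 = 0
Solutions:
 v(x) = C1 + C2*x^(13/8)


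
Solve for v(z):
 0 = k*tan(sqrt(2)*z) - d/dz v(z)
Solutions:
 v(z) = C1 - sqrt(2)*k*log(cos(sqrt(2)*z))/2


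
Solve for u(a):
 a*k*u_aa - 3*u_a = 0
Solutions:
 u(a) = C1 + a^(((re(k) + 3)*re(k) + im(k)^2)/(re(k)^2 + im(k)^2))*(C2*sin(3*log(a)*Abs(im(k))/(re(k)^2 + im(k)^2)) + C3*cos(3*log(a)*im(k)/(re(k)^2 + im(k)^2)))


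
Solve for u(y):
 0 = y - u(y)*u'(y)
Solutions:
 u(y) = -sqrt(C1 + y^2)
 u(y) = sqrt(C1 + y^2)


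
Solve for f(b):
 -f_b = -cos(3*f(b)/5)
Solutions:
 -b - 5*log(sin(3*f(b)/5) - 1)/6 + 5*log(sin(3*f(b)/5) + 1)/6 = C1


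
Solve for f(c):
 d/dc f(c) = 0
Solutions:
 f(c) = C1


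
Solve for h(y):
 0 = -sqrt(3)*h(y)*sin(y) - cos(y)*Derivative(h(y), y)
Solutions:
 h(y) = C1*cos(y)^(sqrt(3))


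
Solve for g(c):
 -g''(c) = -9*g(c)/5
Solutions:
 g(c) = C1*exp(-3*sqrt(5)*c/5) + C2*exp(3*sqrt(5)*c/5)


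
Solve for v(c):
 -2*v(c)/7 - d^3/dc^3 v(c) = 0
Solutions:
 v(c) = C3*exp(-2^(1/3)*7^(2/3)*c/7) + (C1*sin(2^(1/3)*sqrt(3)*7^(2/3)*c/14) + C2*cos(2^(1/3)*sqrt(3)*7^(2/3)*c/14))*exp(2^(1/3)*7^(2/3)*c/14)


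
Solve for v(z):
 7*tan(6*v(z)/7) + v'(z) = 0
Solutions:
 v(z) = -7*asin(C1*exp(-6*z))/6 + 7*pi/6
 v(z) = 7*asin(C1*exp(-6*z))/6


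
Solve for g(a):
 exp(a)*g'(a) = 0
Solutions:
 g(a) = C1


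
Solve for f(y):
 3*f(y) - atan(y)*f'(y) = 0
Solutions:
 f(y) = C1*exp(3*Integral(1/atan(y), y))


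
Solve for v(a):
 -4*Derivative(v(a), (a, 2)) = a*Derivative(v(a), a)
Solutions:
 v(a) = C1 + C2*erf(sqrt(2)*a/4)


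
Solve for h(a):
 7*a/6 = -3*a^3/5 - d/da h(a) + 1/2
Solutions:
 h(a) = C1 - 3*a^4/20 - 7*a^2/12 + a/2


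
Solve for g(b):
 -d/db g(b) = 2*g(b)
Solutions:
 g(b) = C1*exp(-2*b)


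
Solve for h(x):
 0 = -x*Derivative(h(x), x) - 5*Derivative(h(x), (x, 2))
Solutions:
 h(x) = C1 + C2*erf(sqrt(10)*x/10)


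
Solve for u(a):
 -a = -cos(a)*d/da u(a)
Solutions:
 u(a) = C1 + Integral(a/cos(a), a)


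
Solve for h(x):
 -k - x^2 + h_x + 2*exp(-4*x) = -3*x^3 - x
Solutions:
 h(x) = C1 + k*x - 3*x^4/4 + x^3/3 - x^2/2 + exp(-4*x)/2


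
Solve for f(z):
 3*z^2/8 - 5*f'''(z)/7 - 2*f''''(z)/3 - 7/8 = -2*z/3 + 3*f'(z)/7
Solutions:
 f(z) = C1 + C2*exp(z*(-10 + 25/(42*sqrt(566) + 1007)^(1/3) + (42*sqrt(566) + 1007)^(1/3))/28)*sin(sqrt(3)*z*(-(42*sqrt(566) + 1007)^(1/3) + 25/(42*sqrt(566) + 1007)^(1/3))/28) + C3*exp(z*(-10 + 25/(42*sqrt(566) + 1007)^(1/3) + (42*sqrt(566) + 1007)^(1/3))/28)*cos(sqrt(3)*z*(-(42*sqrt(566) + 1007)^(1/3) + 25/(42*sqrt(566) + 1007)^(1/3))/28) + C4*exp(-z*(25/(42*sqrt(566) + 1007)^(1/3) + 5 + (42*sqrt(566) + 1007)^(1/3))/14) + 7*z^3/24 + 7*z^2/9 - 119*z/24


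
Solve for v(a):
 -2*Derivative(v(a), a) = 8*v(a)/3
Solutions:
 v(a) = C1*exp(-4*a/3)


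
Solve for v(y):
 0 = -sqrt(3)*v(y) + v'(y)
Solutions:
 v(y) = C1*exp(sqrt(3)*y)


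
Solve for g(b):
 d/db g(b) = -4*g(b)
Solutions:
 g(b) = C1*exp(-4*b)


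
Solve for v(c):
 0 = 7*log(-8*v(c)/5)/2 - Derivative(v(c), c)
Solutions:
 -2*Integral(1/(log(-_y) - log(5) + 3*log(2)), (_y, v(c)))/7 = C1 - c


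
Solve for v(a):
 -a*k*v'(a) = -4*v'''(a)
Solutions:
 v(a) = C1 + Integral(C2*airyai(2^(1/3)*a*k^(1/3)/2) + C3*airybi(2^(1/3)*a*k^(1/3)/2), a)


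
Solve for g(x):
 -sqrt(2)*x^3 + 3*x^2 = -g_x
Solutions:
 g(x) = C1 + sqrt(2)*x^4/4 - x^3


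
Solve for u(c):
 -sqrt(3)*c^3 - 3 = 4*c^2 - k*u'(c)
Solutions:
 u(c) = C1 + sqrt(3)*c^4/(4*k) + 4*c^3/(3*k) + 3*c/k


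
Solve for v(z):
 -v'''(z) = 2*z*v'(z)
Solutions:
 v(z) = C1 + Integral(C2*airyai(-2^(1/3)*z) + C3*airybi(-2^(1/3)*z), z)


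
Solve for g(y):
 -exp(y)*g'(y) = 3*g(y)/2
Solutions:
 g(y) = C1*exp(3*exp(-y)/2)


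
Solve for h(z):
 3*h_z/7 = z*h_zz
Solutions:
 h(z) = C1 + C2*z^(10/7)


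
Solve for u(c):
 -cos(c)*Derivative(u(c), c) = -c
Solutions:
 u(c) = C1 + Integral(c/cos(c), c)


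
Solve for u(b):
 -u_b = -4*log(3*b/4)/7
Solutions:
 u(b) = C1 + 4*b*log(b)/7 - 8*b*log(2)/7 - 4*b/7 + 4*b*log(3)/7


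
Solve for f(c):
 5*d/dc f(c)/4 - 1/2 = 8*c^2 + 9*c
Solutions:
 f(c) = C1 + 32*c^3/15 + 18*c^2/5 + 2*c/5


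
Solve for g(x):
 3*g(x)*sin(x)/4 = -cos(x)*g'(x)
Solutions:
 g(x) = C1*cos(x)^(3/4)


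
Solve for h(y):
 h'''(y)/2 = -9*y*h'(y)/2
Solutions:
 h(y) = C1 + Integral(C2*airyai(-3^(2/3)*y) + C3*airybi(-3^(2/3)*y), y)


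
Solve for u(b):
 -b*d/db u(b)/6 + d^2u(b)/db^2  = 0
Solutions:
 u(b) = C1 + C2*erfi(sqrt(3)*b/6)


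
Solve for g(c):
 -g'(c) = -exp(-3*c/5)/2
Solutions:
 g(c) = C1 - 5*exp(-3*c/5)/6


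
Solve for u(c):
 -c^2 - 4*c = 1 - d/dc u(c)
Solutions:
 u(c) = C1 + c^3/3 + 2*c^2 + c


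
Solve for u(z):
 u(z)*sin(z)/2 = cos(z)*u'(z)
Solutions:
 u(z) = C1/sqrt(cos(z))


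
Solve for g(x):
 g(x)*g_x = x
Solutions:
 g(x) = -sqrt(C1 + x^2)
 g(x) = sqrt(C1 + x^2)


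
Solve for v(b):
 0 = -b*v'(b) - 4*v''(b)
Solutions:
 v(b) = C1 + C2*erf(sqrt(2)*b/4)


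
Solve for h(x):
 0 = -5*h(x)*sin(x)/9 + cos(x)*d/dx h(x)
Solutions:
 h(x) = C1/cos(x)^(5/9)


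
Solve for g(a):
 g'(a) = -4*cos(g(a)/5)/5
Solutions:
 4*a/5 - 5*log(sin(g(a)/5) - 1)/2 + 5*log(sin(g(a)/5) + 1)/2 = C1


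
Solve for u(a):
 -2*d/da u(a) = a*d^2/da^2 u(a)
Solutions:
 u(a) = C1 + C2/a


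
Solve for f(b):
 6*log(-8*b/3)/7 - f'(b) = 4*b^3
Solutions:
 f(b) = C1 - b^4 + 6*b*log(-b)/7 + 6*b*(-log(3) - 1 + 3*log(2))/7


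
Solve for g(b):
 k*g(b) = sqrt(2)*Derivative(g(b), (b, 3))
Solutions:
 g(b) = C1*exp(2^(5/6)*b*k^(1/3)/2) + C2*exp(2^(5/6)*b*k^(1/3)*(-1 + sqrt(3)*I)/4) + C3*exp(-2^(5/6)*b*k^(1/3)*(1 + sqrt(3)*I)/4)


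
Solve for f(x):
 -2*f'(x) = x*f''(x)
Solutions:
 f(x) = C1 + C2/x


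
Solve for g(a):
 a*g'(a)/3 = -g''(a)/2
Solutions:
 g(a) = C1 + C2*erf(sqrt(3)*a/3)


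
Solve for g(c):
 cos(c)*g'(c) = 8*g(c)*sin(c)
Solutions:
 g(c) = C1/cos(c)^8


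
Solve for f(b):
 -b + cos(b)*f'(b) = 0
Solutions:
 f(b) = C1 + Integral(b/cos(b), b)


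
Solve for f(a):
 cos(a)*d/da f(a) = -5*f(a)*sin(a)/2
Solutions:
 f(a) = C1*cos(a)^(5/2)


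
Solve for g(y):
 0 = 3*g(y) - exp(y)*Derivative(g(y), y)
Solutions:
 g(y) = C1*exp(-3*exp(-y))


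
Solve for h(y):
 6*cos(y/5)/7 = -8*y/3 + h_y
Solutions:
 h(y) = C1 + 4*y^2/3 + 30*sin(y/5)/7


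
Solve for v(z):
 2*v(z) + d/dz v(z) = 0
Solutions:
 v(z) = C1*exp(-2*z)


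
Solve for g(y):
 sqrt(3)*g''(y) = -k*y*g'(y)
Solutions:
 g(y) = Piecewise((-sqrt(2)*3^(1/4)*sqrt(pi)*C1*erf(sqrt(2)*3^(3/4)*sqrt(k)*y/6)/(2*sqrt(k)) - C2, (k > 0) | (k < 0)), (-C1*y - C2, True))


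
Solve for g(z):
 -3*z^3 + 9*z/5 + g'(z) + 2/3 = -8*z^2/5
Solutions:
 g(z) = C1 + 3*z^4/4 - 8*z^3/15 - 9*z^2/10 - 2*z/3


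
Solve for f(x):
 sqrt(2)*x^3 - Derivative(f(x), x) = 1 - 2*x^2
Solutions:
 f(x) = C1 + sqrt(2)*x^4/4 + 2*x^3/3 - x


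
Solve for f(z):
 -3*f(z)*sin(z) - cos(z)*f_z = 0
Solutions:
 f(z) = C1*cos(z)^3


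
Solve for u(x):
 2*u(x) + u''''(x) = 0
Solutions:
 u(x) = (C1*sin(2^(3/4)*x/2) + C2*cos(2^(3/4)*x/2))*exp(-2^(3/4)*x/2) + (C3*sin(2^(3/4)*x/2) + C4*cos(2^(3/4)*x/2))*exp(2^(3/4)*x/2)


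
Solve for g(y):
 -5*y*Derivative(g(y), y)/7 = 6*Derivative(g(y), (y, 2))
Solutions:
 g(y) = C1 + C2*erf(sqrt(105)*y/42)


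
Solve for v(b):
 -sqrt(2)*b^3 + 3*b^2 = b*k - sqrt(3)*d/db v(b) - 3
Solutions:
 v(b) = C1 + sqrt(6)*b^4/12 - sqrt(3)*b^3/3 + sqrt(3)*b^2*k/6 - sqrt(3)*b


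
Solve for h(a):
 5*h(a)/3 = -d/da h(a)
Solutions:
 h(a) = C1*exp(-5*a/3)


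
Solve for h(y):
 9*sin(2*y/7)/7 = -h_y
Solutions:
 h(y) = C1 + 9*cos(2*y/7)/2


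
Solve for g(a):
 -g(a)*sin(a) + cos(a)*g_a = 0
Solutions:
 g(a) = C1/cos(a)


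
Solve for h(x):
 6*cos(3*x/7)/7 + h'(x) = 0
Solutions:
 h(x) = C1 - 2*sin(3*x/7)


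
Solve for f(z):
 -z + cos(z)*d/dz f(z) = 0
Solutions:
 f(z) = C1 + Integral(z/cos(z), z)


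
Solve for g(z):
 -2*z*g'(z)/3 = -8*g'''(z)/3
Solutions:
 g(z) = C1 + Integral(C2*airyai(2^(1/3)*z/2) + C3*airybi(2^(1/3)*z/2), z)


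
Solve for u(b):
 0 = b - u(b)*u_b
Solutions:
 u(b) = -sqrt(C1 + b^2)
 u(b) = sqrt(C1 + b^2)


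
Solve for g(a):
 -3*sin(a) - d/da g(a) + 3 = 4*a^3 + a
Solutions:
 g(a) = C1 - a^4 - a^2/2 + 3*a + 3*cos(a)


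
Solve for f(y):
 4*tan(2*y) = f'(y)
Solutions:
 f(y) = C1 - 2*log(cos(2*y))


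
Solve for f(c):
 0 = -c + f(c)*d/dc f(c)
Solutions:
 f(c) = -sqrt(C1 + c^2)
 f(c) = sqrt(C1 + c^2)


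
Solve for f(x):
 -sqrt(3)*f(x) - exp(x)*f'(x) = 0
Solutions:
 f(x) = C1*exp(sqrt(3)*exp(-x))


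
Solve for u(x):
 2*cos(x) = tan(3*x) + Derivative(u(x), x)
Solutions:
 u(x) = C1 + log(cos(3*x))/3 + 2*sin(x)


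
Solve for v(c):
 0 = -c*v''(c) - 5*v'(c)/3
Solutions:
 v(c) = C1 + C2/c^(2/3)


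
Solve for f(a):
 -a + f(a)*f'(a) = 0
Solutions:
 f(a) = -sqrt(C1 + a^2)
 f(a) = sqrt(C1 + a^2)


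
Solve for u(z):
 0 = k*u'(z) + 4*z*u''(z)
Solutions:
 u(z) = C1 + z^(1 - re(k)/4)*(C2*sin(log(z)*Abs(im(k))/4) + C3*cos(log(z)*im(k)/4))


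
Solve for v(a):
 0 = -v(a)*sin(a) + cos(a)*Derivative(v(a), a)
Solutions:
 v(a) = C1/cos(a)


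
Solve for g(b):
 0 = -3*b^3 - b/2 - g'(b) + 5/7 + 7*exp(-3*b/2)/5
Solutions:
 g(b) = C1 - 3*b^4/4 - b^2/4 + 5*b/7 - 14*exp(-3*b/2)/15


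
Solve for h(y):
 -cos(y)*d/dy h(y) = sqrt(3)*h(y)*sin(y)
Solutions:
 h(y) = C1*cos(y)^(sqrt(3))


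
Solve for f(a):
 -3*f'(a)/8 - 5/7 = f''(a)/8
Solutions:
 f(a) = C1 + C2*exp(-3*a) - 40*a/21


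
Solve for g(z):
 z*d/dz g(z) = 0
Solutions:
 g(z) = C1


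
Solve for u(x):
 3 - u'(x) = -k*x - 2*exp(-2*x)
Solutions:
 u(x) = C1 + k*x^2/2 + 3*x - exp(-2*x)


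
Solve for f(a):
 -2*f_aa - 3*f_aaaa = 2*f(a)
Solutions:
 f(a) = (C1*sin(2^(1/4)*3^(3/4)*a*cos(atan(sqrt(5))/2)/3) + C2*cos(2^(1/4)*3^(3/4)*a*cos(atan(sqrt(5))/2)/3))*exp(-2^(1/4)*3^(3/4)*a*sin(atan(sqrt(5))/2)/3) + (C3*sin(2^(1/4)*3^(3/4)*a*cos(atan(sqrt(5))/2)/3) + C4*cos(2^(1/4)*3^(3/4)*a*cos(atan(sqrt(5))/2)/3))*exp(2^(1/4)*3^(3/4)*a*sin(atan(sqrt(5))/2)/3)


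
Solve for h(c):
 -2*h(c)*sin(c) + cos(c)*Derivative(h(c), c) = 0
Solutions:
 h(c) = C1/cos(c)^2


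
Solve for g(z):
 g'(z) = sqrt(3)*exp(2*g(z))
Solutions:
 g(z) = log(-sqrt(-1/(C1 + sqrt(3)*z))) - log(2)/2
 g(z) = log(-1/(C1 + sqrt(3)*z))/2 - log(2)/2


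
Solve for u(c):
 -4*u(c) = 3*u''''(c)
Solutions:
 u(c) = (C1*sin(3^(3/4)*c/3) + C2*cos(3^(3/4)*c/3))*exp(-3^(3/4)*c/3) + (C3*sin(3^(3/4)*c/3) + C4*cos(3^(3/4)*c/3))*exp(3^(3/4)*c/3)


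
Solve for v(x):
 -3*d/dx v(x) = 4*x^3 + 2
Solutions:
 v(x) = C1 - x^4/3 - 2*x/3


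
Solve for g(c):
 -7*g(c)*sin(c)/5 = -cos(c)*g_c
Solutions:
 g(c) = C1/cos(c)^(7/5)


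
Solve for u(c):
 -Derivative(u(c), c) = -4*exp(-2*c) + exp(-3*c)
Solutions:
 u(c) = C1 - 2*exp(-2*c) + exp(-3*c)/3


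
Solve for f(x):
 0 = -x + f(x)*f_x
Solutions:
 f(x) = -sqrt(C1 + x^2)
 f(x) = sqrt(C1 + x^2)


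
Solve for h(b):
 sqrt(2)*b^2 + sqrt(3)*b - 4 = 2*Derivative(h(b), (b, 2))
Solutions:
 h(b) = C1 + C2*b + sqrt(2)*b^4/24 + sqrt(3)*b^3/12 - b^2


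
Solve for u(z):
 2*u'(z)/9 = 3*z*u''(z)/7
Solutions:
 u(z) = C1 + C2*z^(41/27)


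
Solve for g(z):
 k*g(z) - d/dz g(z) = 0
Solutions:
 g(z) = C1*exp(k*z)


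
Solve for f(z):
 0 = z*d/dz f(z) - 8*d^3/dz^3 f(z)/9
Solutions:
 f(z) = C1 + Integral(C2*airyai(3^(2/3)*z/2) + C3*airybi(3^(2/3)*z/2), z)


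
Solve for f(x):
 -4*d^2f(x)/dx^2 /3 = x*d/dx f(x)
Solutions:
 f(x) = C1 + C2*erf(sqrt(6)*x/4)


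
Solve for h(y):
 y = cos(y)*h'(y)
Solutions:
 h(y) = C1 + Integral(y/cos(y), y)


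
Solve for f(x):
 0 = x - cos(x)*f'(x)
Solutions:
 f(x) = C1 + Integral(x/cos(x), x)


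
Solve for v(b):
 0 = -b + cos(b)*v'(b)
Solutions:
 v(b) = C1 + Integral(b/cos(b), b)


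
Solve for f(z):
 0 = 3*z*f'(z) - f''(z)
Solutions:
 f(z) = C1 + C2*erfi(sqrt(6)*z/2)


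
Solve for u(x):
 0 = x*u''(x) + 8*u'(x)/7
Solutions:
 u(x) = C1 + C2/x^(1/7)


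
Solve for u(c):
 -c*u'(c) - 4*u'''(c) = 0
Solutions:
 u(c) = C1 + Integral(C2*airyai(-2^(1/3)*c/2) + C3*airybi(-2^(1/3)*c/2), c)


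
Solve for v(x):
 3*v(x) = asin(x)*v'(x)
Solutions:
 v(x) = C1*exp(3*Integral(1/asin(x), x))


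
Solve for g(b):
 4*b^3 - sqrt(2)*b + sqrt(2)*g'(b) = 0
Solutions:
 g(b) = C1 - sqrt(2)*b^4/2 + b^2/2


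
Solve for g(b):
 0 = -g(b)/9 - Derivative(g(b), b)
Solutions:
 g(b) = C1*exp(-b/9)


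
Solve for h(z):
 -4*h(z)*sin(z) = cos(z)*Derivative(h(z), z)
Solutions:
 h(z) = C1*cos(z)^4


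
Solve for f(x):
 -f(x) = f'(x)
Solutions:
 f(x) = C1*exp(-x)


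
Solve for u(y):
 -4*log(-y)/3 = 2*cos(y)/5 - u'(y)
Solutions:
 u(y) = C1 + 4*y*log(-y)/3 - 4*y/3 + 2*sin(y)/5


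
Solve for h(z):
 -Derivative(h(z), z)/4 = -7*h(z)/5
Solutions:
 h(z) = C1*exp(28*z/5)


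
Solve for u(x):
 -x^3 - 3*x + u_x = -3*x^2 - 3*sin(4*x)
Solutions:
 u(x) = C1 + x^4/4 - x^3 + 3*x^2/2 + 3*cos(4*x)/4


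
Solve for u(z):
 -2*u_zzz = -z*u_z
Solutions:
 u(z) = C1 + Integral(C2*airyai(2^(2/3)*z/2) + C3*airybi(2^(2/3)*z/2), z)


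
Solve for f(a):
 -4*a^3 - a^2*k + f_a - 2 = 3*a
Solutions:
 f(a) = C1 + a^4 + a^3*k/3 + 3*a^2/2 + 2*a


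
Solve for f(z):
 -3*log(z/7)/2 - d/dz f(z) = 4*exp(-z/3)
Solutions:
 f(z) = C1 - 3*z*log(z)/2 + 3*z*(1 + log(7))/2 + 12*exp(-z/3)


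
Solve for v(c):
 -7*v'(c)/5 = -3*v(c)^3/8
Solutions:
 v(c) = -2*sqrt(7)*sqrt(-1/(C1 + 15*c))
 v(c) = 2*sqrt(7)*sqrt(-1/(C1 + 15*c))


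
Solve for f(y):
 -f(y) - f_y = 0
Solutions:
 f(y) = C1*exp(-y)


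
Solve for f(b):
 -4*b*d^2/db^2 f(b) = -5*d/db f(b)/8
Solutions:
 f(b) = C1 + C2*b^(37/32)


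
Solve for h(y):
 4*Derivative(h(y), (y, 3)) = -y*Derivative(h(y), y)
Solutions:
 h(y) = C1 + Integral(C2*airyai(-2^(1/3)*y/2) + C3*airybi(-2^(1/3)*y/2), y)


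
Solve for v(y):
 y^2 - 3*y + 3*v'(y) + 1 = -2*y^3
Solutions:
 v(y) = C1 - y^4/6 - y^3/9 + y^2/2 - y/3


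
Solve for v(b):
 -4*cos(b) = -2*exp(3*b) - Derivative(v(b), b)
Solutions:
 v(b) = C1 - 2*exp(3*b)/3 + 4*sin(b)


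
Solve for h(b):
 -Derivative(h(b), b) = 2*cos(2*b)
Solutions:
 h(b) = C1 - sin(2*b)


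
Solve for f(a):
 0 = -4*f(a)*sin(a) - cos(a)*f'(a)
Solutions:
 f(a) = C1*cos(a)^4


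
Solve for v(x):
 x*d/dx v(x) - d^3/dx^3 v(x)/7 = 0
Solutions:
 v(x) = C1 + Integral(C2*airyai(7^(1/3)*x) + C3*airybi(7^(1/3)*x), x)


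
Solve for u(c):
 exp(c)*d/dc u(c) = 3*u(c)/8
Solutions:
 u(c) = C1*exp(-3*exp(-c)/8)


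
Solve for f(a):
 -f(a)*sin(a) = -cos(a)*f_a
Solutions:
 f(a) = C1/cos(a)


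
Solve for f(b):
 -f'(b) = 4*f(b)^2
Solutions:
 f(b) = 1/(C1 + 4*b)


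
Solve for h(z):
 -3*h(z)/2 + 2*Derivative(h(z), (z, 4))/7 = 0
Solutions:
 h(z) = C1*exp(-sqrt(2)*21^(1/4)*z/2) + C2*exp(sqrt(2)*21^(1/4)*z/2) + C3*sin(sqrt(2)*21^(1/4)*z/2) + C4*cos(sqrt(2)*21^(1/4)*z/2)


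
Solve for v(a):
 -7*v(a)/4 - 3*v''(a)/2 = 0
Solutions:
 v(a) = C1*sin(sqrt(42)*a/6) + C2*cos(sqrt(42)*a/6)


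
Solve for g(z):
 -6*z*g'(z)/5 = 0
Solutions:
 g(z) = C1


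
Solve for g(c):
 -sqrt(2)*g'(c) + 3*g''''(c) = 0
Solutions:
 g(c) = C1 + C4*exp(2^(1/6)*3^(2/3)*c/3) + (C2*sin(6^(1/6)*c/2) + C3*cos(6^(1/6)*c/2))*exp(-2^(1/6)*3^(2/3)*c/6)


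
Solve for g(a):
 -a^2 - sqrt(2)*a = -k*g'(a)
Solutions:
 g(a) = C1 + a^3/(3*k) + sqrt(2)*a^2/(2*k)


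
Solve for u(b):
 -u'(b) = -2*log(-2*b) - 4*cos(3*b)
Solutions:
 u(b) = C1 + 2*b*log(-b) - 2*b + 2*b*log(2) + 4*sin(3*b)/3


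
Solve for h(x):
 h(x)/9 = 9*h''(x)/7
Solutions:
 h(x) = C1*exp(-sqrt(7)*x/9) + C2*exp(sqrt(7)*x/9)


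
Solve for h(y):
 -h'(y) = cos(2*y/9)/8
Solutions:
 h(y) = C1 - 9*sin(2*y/9)/16


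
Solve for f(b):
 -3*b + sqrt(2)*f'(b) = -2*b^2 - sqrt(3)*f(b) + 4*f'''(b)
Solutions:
 f(b) = C1*exp(-b*(sqrt(6)/(sqrt(81 - 2*sqrt(2)) + 9)^(1/3) + sqrt(3)*(sqrt(81 - 2*sqrt(2)) + 9)^(1/3))/12)*sin(b*(-sqrt(2)/(sqrt(81 - 2*sqrt(2)) + 9)^(1/3) + (sqrt(81 - 2*sqrt(2)) + 9)^(1/3))/4) + C2*exp(-b*(sqrt(6)/(sqrt(81 - 2*sqrt(2)) + 9)^(1/3) + sqrt(3)*(sqrt(81 - 2*sqrt(2)) + 9)^(1/3))/12)*cos(b*(-sqrt(2)/(sqrt(81 - 2*sqrt(2)) + 9)^(1/3) + (sqrt(81 - 2*sqrt(2)) + 9)^(1/3))/4) + C3*exp(b*(sqrt(6)/(sqrt(81 - 2*sqrt(2)) + 9)^(1/3) + sqrt(3)*(sqrt(81 - 2*sqrt(2)) + 9)^(1/3))/6) - 2*sqrt(3)*b^2/3 + sqrt(3)*b + 4*sqrt(2)*b/3 - 8*sqrt(3)/9 - sqrt(2)


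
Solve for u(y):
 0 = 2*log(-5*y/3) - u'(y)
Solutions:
 u(y) = C1 + 2*y*log(-y) + 2*y*(-log(3) - 1 + log(5))


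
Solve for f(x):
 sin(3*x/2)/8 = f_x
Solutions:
 f(x) = C1 - cos(3*x/2)/12


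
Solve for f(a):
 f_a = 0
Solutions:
 f(a) = C1


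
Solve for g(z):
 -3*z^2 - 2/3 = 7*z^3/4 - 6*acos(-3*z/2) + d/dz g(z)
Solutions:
 g(z) = C1 - 7*z^4/16 - z^3 + 6*z*acos(-3*z/2) - 2*z/3 + 2*sqrt(4 - 9*z^2)


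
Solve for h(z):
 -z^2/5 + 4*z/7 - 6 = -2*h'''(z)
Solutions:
 h(z) = C1 + C2*z + C3*z^2 + z^5/600 - z^4/84 + z^3/2


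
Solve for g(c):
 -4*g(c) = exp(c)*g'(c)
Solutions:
 g(c) = C1*exp(4*exp(-c))


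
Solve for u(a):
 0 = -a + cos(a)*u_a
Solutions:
 u(a) = C1 + Integral(a/cos(a), a)


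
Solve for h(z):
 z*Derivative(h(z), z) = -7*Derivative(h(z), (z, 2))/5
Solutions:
 h(z) = C1 + C2*erf(sqrt(70)*z/14)


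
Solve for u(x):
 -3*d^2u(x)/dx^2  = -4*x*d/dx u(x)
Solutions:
 u(x) = C1 + C2*erfi(sqrt(6)*x/3)


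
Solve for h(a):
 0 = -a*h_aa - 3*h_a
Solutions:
 h(a) = C1 + C2/a^2


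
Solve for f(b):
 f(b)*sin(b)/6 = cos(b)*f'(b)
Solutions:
 f(b) = C1/cos(b)^(1/6)


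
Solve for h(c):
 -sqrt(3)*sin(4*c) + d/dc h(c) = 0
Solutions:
 h(c) = C1 - sqrt(3)*cos(4*c)/4


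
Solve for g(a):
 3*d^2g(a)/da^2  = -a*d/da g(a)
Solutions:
 g(a) = C1 + C2*erf(sqrt(6)*a/6)


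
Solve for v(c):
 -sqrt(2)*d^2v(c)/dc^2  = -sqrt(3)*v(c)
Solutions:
 v(c) = C1*exp(-2^(3/4)*3^(1/4)*c/2) + C2*exp(2^(3/4)*3^(1/4)*c/2)


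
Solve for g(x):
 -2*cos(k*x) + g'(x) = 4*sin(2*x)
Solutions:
 g(x) = C1 - 2*cos(2*x) + 2*sin(k*x)/k


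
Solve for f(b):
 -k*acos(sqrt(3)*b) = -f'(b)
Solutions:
 f(b) = C1 + k*(b*acos(sqrt(3)*b) - sqrt(3)*sqrt(1 - 3*b^2)/3)


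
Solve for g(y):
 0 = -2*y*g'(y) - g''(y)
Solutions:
 g(y) = C1 + C2*erf(y)


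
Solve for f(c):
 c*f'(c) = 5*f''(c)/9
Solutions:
 f(c) = C1 + C2*erfi(3*sqrt(10)*c/10)


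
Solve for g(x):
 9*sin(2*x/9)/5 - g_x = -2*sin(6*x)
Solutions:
 g(x) = C1 - 81*cos(2*x/9)/10 - cos(6*x)/3


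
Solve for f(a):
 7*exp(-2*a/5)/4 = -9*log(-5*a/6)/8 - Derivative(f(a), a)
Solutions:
 f(a) = C1 - 9*a*log(-a)/8 + 9*a*(-log(5) + 1 + log(6))/8 + 35*exp(-2*a/5)/8


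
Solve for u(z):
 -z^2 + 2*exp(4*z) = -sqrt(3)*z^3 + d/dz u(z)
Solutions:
 u(z) = C1 + sqrt(3)*z^4/4 - z^3/3 + exp(4*z)/2


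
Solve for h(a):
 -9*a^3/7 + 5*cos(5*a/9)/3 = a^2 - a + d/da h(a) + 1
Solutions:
 h(a) = C1 - 9*a^4/28 - a^3/3 + a^2/2 - a + 3*sin(5*a/9)


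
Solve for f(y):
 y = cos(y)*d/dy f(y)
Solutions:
 f(y) = C1 + Integral(y/cos(y), y)


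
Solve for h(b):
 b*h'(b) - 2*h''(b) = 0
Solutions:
 h(b) = C1 + C2*erfi(b/2)


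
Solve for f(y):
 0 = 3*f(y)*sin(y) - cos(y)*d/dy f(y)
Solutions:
 f(y) = C1/cos(y)^3


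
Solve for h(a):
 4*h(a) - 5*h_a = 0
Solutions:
 h(a) = C1*exp(4*a/5)


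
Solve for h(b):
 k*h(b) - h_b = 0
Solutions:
 h(b) = C1*exp(b*k)


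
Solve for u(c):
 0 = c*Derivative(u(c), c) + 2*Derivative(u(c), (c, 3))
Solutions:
 u(c) = C1 + Integral(C2*airyai(-2^(2/3)*c/2) + C3*airybi(-2^(2/3)*c/2), c)


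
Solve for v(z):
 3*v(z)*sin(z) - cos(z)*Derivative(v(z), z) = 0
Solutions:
 v(z) = C1/cos(z)^3


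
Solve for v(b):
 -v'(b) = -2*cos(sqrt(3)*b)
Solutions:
 v(b) = C1 + 2*sqrt(3)*sin(sqrt(3)*b)/3


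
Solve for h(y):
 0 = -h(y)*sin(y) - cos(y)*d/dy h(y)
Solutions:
 h(y) = C1*cos(y)


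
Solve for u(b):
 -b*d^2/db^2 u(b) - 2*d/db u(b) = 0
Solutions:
 u(b) = C1 + C2/b


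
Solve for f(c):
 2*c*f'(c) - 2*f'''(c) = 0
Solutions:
 f(c) = C1 + Integral(C2*airyai(c) + C3*airybi(c), c)


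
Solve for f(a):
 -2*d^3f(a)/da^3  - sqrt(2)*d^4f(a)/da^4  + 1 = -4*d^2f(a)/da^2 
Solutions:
 f(a) = C1 + C2*a + C3*exp(sqrt(2)*a*(-1 + sqrt(1 + 4*sqrt(2)))/2) + C4*exp(-sqrt(2)*a*(1 + sqrt(1 + 4*sqrt(2)))/2) - a^2/8


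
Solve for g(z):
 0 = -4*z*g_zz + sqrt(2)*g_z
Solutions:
 g(z) = C1 + C2*z^(sqrt(2)/4 + 1)


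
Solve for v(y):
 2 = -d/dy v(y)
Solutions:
 v(y) = C1 - 2*y


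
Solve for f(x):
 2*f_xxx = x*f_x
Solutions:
 f(x) = C1 + Integral(C2*airyai(2^(2/3)*x/2) + C3*airybi(2^(2/3)*x/2), x)


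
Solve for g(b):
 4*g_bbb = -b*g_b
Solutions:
 g(b) = C1 + Integral(C2*airyai(-2^(1/3)*b/2) + C3*airybi(-2^(1/3)*b/2), b)


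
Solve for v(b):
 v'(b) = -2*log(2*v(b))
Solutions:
 Integral(1/(log(_y) + log(2)), (_y, v(b)))/2 = C1 - b


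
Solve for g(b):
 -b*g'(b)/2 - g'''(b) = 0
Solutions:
 g(b) = C1 + Integral(C2*airyai(-2^(2/3)*b/2) + C3*airybi(-2^(2/3)*b/2), b)


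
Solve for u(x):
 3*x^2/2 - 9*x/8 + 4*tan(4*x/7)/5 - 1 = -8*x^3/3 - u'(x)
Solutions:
 u(x) = C1 - 2*x^4/3 - x^3/2 + 9*x^2/16 + x + 7*log(cos(4*x/7))/5


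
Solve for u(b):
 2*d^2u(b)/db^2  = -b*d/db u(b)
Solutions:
 u(b) = C1 + C2*erf(b/2)


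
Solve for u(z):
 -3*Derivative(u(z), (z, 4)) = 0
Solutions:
 u(z) = C1 + C2*z + C3*z^2 + C4*z^3


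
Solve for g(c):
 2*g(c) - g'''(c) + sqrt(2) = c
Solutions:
 g(c) = C3*exp(2^(1/3)*c) + c/2 + (C1*sin(2^(1/3)*sqrt(3)*c/2) + C2*cos(2^(1/3)*sqrt(3)*c/2))*exp(-2^(1/3)*c/2) - sqrt(2)/2


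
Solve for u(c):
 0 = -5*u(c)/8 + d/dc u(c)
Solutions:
 u(c) = C1*exp(5*c/8)


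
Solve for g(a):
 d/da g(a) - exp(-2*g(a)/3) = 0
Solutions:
 g(a) = 3*log(-sqrt(C1 + a)) - 3*log(3) + 3*log(6)/2
 g(a) = 3*log(C1 + a)/2 - 3*log(3) + 3*log(6)/2


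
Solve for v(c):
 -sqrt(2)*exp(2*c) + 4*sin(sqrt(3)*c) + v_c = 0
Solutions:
 v(c) = C1 + sqrt(2)*exp(2*c)/2 + 4*sqrt(3)*cos(sqrt(3)*c)/3


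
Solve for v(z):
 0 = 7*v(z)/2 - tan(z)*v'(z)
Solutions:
 v(z) = C1*sin(z)^(7/2)


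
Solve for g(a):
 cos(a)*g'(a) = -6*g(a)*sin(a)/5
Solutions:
 g(a) = C1*cos(a)^(6/5)


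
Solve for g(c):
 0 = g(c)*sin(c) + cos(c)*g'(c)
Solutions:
 g(c) = C1*cos(c)


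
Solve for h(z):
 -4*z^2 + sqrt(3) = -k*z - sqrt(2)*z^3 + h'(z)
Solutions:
 h(z) = C1 + k*z^2/2 + sqrt(2)*z^4/4 - 4*z^3/3 + sqrt(3)*z


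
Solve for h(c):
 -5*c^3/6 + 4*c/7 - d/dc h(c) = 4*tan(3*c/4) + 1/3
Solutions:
 h(c) = C1 - 5*c^4/24 + 2*c^2/7 - c/3 + 16*log(cos(3*c/4))/3


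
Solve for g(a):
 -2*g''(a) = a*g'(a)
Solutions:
 g(a) = C1 + C2*erf(a/2)


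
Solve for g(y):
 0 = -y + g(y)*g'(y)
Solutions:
 g(y) = -sqrt(C1 + y^2)
 g(y) = sqrt(C1 + y^2)


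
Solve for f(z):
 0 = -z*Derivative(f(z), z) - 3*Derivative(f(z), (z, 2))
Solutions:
 f(z) = C1 + C2*erf(sqrt(6)*z/6)
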